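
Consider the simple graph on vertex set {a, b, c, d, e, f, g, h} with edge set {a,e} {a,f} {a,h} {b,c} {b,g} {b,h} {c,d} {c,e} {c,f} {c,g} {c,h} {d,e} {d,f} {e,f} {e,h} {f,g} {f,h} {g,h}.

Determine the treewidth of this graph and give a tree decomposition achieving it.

Treewidth 3.
One optimal decomposition is:
Bags: B1 = {c, d, e, f}  B2 = {c, e, f, h}  B3 = {c, f, g, h}  B4 = {b, c, g, h}  B5 = {a, e, f, h}
Tree: B1–B2, B2–B3, B3–B4, B2–B5

Every bag has size at most 4, so the width is 4 − 1 = 3 and tw(G) ≤ 3. On the other hand G contains the 4-clique {c, d, e, f}. A clique must lie in a single bag of any decomposition, so no decomposition can have width below 3. Combining the bounds, tw(G) = 3.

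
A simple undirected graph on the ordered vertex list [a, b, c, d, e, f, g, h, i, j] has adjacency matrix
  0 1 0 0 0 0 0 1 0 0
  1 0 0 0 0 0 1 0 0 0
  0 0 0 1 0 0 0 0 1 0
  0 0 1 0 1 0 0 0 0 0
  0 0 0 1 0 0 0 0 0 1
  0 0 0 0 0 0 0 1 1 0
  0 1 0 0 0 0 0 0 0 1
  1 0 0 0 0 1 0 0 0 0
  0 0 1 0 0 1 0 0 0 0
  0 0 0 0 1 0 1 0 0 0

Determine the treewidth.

2

A width-2 tree decomposition is:
Bags: B1 = {a, b, h}  B2 = {b, g, h}  B3 = {g, h, j}  B4 = {e, h, j}  B5 = {d, e, h}  B6 = {c, d, h}  B7 = {c, h, i}  B8 = {f, h, i}
Tree: B1–B2, B2–B3, B3–B4, B4–B5, B5–B6, B6–B7, B7–B8
Every bag has size at most 3, so the width is 3 − 1 = 2 and tw(G) ≤ 2. For the lower bound, G contains the cycle h–a–b–g–j–e–d–c–i–f–h, so G is not a forest; only forests have treewidth ≤ 1, hence tw(G) ≥ 2. The upper and lower bounds meet at 2, so that is the treewidth.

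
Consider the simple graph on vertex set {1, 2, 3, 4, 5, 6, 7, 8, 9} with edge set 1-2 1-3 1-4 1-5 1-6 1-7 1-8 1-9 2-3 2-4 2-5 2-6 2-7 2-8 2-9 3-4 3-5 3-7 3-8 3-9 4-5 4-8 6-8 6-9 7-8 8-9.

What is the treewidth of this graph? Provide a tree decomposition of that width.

Treewidth 4.
One such decomposition:
Bags: B1 = {1, 2, 3, 4, 8}  B2 = {1, 2, 3, 4, 5}  B3 = {1, 2, 3, 7, 8}  B4 = {1, 2, 3, 8, 9}  B5 = {1, 2, 6, 8, 9}
Tree: B1–B2, B1–B3, B1–B4, B4–B5

The largest bag has 5 vertices, giving width 4; this decomposition certifies tw(G) ≤ 4. Conversely, {1, 2, 3, 8, 9} is a clique of size 5, and the vertices of any clique must share a bag in every tree decomposition; so some bag has ≥ 5 vertices and tw(G) ≥ 4. Therefore the treewidth is 4.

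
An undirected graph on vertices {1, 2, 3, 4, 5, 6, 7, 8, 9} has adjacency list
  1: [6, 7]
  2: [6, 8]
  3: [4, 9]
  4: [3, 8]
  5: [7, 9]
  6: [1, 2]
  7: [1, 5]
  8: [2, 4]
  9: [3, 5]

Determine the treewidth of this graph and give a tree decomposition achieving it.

Treewidth 2.
Bags: B1 = {1, 6, 7}  B2 = {5, 6, 7}  B3 = {5, 6, 9}  B4 = {3, 6, 9}  B5 = {3, 4, 6}  B6 = {4, 6, 8}  B7 = {2, 6, 8}
Tree: B1–B2, B2–B3, B3–B4, B4–B5, B5–B6, B6–B7

The largest bag has 3 vertices, giving width 2; this decomposition certifies tw(G) ≤ 2. Since 6–1–7–5–9–3–4–8–2–6 is a cycle in G, G is not acyclic. Forests are exactly the graphs of treewidth ≤ 1, so tw(G) ≥ 2. Therefore the treewidth is 2.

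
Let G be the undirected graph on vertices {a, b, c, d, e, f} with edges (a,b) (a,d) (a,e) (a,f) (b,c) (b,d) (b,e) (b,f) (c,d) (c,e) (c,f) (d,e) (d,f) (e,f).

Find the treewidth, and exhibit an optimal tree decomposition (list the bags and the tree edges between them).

Treewidth 4.
One such decomposition:
Bags: B1 = {a, b, d, e, f}  B2 = {b, c, d, e, f}
Tree: B1–B2

The largest bag has 5 vertices, giving width 4; this decomposition certifies tw(G) ≤ 4. On the other hand G contains the 5-clique {b, c, d, e, f}. A clique must lie in a single bag of any decomposition, so no decomposition can have width below 4. Therefore the treewidth is 4.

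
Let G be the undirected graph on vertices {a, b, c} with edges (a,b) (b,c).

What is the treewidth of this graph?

1

A width-1 tree decomposition is:
Bags: B1 = {b, c}  B2 = {a, b}
Tree: B1–B2
The largest bag has 2 vertices, giving width 1; this decomposition certifies tw(G) ≤ 1. G has an edge, so its treewidth is at least 1. Combining the bounds, tw(G) = 1.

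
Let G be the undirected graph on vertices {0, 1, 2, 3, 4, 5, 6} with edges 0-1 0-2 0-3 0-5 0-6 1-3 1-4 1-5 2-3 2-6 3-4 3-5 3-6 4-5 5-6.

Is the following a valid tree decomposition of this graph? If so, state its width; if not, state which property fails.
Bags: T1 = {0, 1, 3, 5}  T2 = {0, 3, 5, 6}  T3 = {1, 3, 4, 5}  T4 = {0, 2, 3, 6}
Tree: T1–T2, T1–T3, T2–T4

Yes; width 3.

Vertex coverage: the bags together contain {0, 1, 2, 3, 4, 5, 6}, the full vertex set. Edge coverage: each edge of G has both endpoints in at least one bag. Running intersection: for every vertex, the bags containing it form a connected subtree. All three properties hold, so this is a valid tree decomposition of width max|bag| − 1 = 3, and hence tw(G) ≤ 3.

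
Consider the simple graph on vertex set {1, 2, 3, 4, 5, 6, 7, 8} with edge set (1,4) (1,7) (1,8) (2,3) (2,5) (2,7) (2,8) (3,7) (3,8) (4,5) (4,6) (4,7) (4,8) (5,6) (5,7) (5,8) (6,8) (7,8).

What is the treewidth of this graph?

3

A width-3 tree decomposition is:
Bags: B1 = {4, 5, 7, 8}  B2 = {4, 5, 6, 8}  B3 = {1, 4, 7, 8}  B4 = {2, 5, 7, 8}  B5 = {2, 3, 7, 8}
Tree: B1–B2, B1–B3, B1–B4, B4–B5
The largest bag has 4 vertices, giving width 3; this decomposition certifies tw(G) ≤ 3. Conversely, {4, 5, 6, 8} is a clique of size 4, and the vertices of any clique must share a bag in every tree decomposition; so some bag has ≥ 4 vertices and tw(G) ≥ 3. Combining the bounds, tw(G) = 3.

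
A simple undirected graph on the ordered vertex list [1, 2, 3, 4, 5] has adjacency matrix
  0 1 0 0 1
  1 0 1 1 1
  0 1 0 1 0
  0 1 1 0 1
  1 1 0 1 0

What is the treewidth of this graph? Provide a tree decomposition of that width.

Every bag has size at most 3, so the width is 3 − 1 = 2 and tw(G) ≤ 2. For the lower bound, the 3 vertices {1, 2, 5} are pairwise adjacent, and any tree decomposition puts a clique entirely inside one bag — forcing width ≥ 2. The upper and lower bounds meet at 2, so that is the treewidth.

Treewidth 2.
One such decomposition:
Bags: B1 = {1, 2, 5}  B2 = {2, 4, 5}  B3 = {2, 3, 4}
Tree: B1–B2, B2–B3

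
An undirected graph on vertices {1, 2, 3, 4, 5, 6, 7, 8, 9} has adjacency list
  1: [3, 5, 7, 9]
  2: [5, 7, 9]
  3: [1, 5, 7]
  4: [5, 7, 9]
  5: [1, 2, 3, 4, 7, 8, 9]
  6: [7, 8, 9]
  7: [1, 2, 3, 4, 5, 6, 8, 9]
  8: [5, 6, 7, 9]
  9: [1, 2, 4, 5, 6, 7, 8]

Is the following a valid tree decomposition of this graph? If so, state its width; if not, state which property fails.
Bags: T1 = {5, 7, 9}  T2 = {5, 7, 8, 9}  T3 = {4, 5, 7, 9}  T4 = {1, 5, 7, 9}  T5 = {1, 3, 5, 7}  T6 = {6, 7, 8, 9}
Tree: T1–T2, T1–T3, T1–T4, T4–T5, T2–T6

No — vertex 2 appears in no bag.

A tree decomposition must satisfy three properties: every vertex lies in some bag; for every edge, both endpoints lie together in some bag; and for every vertex, the bags containing it form a connected subtree. Here vertex 2 appears in no bag, so the decomposition is invalid.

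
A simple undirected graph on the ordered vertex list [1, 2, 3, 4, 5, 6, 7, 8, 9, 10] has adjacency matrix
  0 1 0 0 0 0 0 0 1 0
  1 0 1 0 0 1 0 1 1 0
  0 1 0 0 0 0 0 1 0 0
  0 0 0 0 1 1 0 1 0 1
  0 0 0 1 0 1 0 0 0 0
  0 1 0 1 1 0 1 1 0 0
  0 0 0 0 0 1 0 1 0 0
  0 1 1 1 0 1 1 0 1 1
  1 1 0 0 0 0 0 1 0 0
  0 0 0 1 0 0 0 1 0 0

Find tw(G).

2

A width-2 tree decomposition is:
Bags: B1 = {4, 6, 8}  B2 = {2, 6, 8}  B3 = {4, 8, 10}  B4 = {6, 7, 8}  B5 = {4, 5, 6}  B6 = {2, 8, 9}  B7 = {1, 2, 9}  B8 = {2, 3, 8}
Tree: B1–B2, B1–B3, B2–B4, B1–B5, B2–B6, B6–B7, B2–B8
Each bag holds 3 vertices, so the decomposition has width 2, which upper-bounds the treewidth. On the other hand G contains the 3-clique {2, 8, 9}. A clique must lie in a single bag of any decomposition, so no decomposition can have width below 2. The upper and lower bounds meet at 2, so that is the treewidth.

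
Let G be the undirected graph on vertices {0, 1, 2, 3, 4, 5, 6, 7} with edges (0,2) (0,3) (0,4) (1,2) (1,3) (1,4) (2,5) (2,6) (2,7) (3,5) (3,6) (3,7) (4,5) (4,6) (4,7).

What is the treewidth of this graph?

3

A width-3 tree decomposition is:
Bags: B1 = {2, 3, 4, 7}  B2 = {1, 2, 3, 4}  B3 = {0, 2, 3, 4}  B4 = {2, 3, 4, 6}  B5 = {2, 3, 4, 5}
Tree: B1–B2, B2–B3, B3–B4, B4–B5
Each bag holds 4 vertices, so the decomposition has width 3, which upper-bounds the treewidth. For the lower bound: the 4 vertex sets {2,7}, {1,4}, {3}, {0} are disjoint, each induces a connected subgraph, and every pair is joined by at least one edge of G. Contracting each set to a single vertex therefore yields K_{4} as a minor, and since treewidth is minor-monotone, tw(G) ≥ tw(K_{4}) = 3. Combining the bounds, tw(G) = 3.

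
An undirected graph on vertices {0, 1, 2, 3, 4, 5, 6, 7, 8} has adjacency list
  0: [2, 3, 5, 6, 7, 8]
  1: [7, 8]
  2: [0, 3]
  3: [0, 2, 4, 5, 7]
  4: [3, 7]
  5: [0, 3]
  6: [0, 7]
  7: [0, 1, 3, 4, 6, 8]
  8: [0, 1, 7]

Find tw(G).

A width-2 tree decomposition is:
Bags: B1 = {0, 7, 8}  B2 = {1, 7, 8}  B3 = {0, 3, 7}  B4 = {0, 3, 5}  B5 = {3, 4, 7}  B6 = {0, 6, 7}  B7 = {0, 2, 3}
Tree: B1–B2, B1–B3, B3–B4, B3–B5, B1–B6, B4–B7
Each bag holds 3 vertices, so the decomposition has width 2, which upper-bounds the treewidth. For the lower bound, the 3 vertices {0, 7, 8} are pairwise adjacent, and any tree decomposition puts a clique entirely inside one bag — forcing width ≥ 2. Hence tw(G) = 2 exactly.

2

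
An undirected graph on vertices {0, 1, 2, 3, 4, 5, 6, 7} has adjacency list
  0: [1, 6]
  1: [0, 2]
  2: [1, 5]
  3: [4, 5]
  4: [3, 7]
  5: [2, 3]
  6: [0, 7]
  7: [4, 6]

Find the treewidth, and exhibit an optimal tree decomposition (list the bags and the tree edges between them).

The largest bag has 3 vertices, giving width 2; this decomposition certifies tw(G) ≤ 2. Since 0–1–2–5–3–4–7–6–0 is a cycle in G, G is not acyclic. Forests are exactly the graphs of treewidth ≤ 1, so tw(G) ≥ 2. Combining the bounds, tw(G) = 2.

Treewidth 2.
Bags: B1 = {0, 1, 2}  B2 = {0, 2, 5}  B3 = {0, 3, 5}  B4 = {0, 3, 4}  B5 = {0, 4, 7}  B6 = {0, 6, 7}
Tree: B1–B2, B2–B3, B3–B4, B4–B5, B5–B6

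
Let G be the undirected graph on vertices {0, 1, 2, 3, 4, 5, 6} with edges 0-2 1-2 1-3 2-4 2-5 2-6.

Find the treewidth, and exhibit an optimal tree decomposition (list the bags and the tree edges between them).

Each bag holds 2 vertices, so the decomposition has width 1, which upper-bounds the treewidth. Any graph with an edge has treewidth ≥ 1, and G has the edge 1–2. Hence tw(G) = 1 exactly.

Treewidth 1.
Bags: B1 = {1, 2}  B2 = {1, 3}  B3 = {0, 2}  B4 = {2, 6}  B5 = {2, 5}  B6 = {2, 4}
Tree: B1–B2, B1–B3, B1–B4, B3–B5, B5–B6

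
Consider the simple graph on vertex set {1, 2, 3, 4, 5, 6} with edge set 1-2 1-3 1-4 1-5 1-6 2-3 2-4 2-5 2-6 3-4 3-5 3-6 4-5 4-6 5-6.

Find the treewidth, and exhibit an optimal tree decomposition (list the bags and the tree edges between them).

Treewidth 5.
Bags: B1 = {1, 2, 3, 4, 5, 6}
Tree: (single bag)

A single bag containing all 6 vertices is trivially a valid decomposition of width 5. For the lower bound, the 6 vertices {1, 2, 3, 4, 5, 6} are pairwise adjacent, and any tree decomposition puts a clique entirely inside one bag — forcing width ≥ 5. Hence tw(G) = 5 exactly.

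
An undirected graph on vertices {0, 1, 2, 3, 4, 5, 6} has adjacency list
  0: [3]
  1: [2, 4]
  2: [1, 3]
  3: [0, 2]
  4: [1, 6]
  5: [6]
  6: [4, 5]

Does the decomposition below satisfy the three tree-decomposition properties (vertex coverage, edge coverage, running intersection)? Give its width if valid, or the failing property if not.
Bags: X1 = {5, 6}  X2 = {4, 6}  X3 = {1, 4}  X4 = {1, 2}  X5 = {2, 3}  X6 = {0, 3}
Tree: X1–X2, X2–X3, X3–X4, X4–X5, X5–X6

Vertex coverage: the bags together contain {0, 1, 2, 3, 4, 5, 6}, the full vertex set. Edge coverage: each edge of G has both endpoints in at least one bag. Running intersection: for every vertex, the bags containing it form a connected subtree. All three properties hold, so this is a valid tree decomposition of width max|bag| − 1 = 1, and hence tw(G) ≤ 1.

Yes; width 1.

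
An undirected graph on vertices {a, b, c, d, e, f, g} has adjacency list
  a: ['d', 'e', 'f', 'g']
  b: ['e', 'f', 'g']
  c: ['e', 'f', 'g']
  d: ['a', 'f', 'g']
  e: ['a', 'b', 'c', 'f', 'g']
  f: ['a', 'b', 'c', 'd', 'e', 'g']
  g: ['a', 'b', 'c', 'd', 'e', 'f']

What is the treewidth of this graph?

A width-3 tree decomposition is:
Bags: B1 = {b, e, f, g}  B2 = {a, e, f, g}  B3 = {a, d, f, g}  B4 = {c, e, f, g}
Tree: B1–B2, B2–B3, B1–B4
Each bag holds 4 vertices, so the decomposition has width 3, which upper-bounds the treewidth. For the lower bound, the 4 vertices {a, d, f, g} are pairwise adjacent, and any tree decomposition puts a clique entirely inside one bag — forcing width ≥ 3. Combining the bounds, tw(G) = 3.

3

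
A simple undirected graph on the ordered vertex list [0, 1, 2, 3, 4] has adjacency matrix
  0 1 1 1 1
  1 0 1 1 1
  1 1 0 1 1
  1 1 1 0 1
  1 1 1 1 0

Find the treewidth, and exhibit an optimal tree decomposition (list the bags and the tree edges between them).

A single bag containing all 5 vertices is trivially a valid decomposition of width 4. For the lower bound, the 5 vertices {0, 1, 2, 3, 4} are pairwise adjacent, and any tree decomposition puts a clique entirely inside one bag — forcing width ≥ 4. Combining the bounds, tw(G) = 4.

Treewidth 4.
One optimal decomposition is:
Bags: B1 = {0, 1, 2, 3, 4}
Tree: (single bag)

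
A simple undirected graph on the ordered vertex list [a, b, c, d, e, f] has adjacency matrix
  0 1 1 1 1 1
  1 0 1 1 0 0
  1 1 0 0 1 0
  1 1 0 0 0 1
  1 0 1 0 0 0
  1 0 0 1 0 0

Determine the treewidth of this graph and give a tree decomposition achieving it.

Each bag holds 3 vertices, so the decomposition has width 2, which upper-bounds the treewidth. On the other hand G contains the 3-clique {a, d, f}. A clique must lie in a single bag of any decomposition, so no decomposition can have width below 2. Therefore the treewidth is 2.

Treewidth 2.
One optimal decomposition is:
Bags: B1 = {a, b, d}  B2 = {a, b, c}  B3 = {a, d, f}  B4 = {a, c, e}
Tree: B1–B2, B1–B3, B2–B4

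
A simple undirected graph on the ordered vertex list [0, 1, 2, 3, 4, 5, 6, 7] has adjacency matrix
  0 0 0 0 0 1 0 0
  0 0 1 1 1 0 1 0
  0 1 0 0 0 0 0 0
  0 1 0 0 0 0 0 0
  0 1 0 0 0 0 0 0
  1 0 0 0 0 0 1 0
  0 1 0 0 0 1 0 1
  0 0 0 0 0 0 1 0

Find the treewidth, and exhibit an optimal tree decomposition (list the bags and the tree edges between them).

Treewidth 1.
One such decomposition:
Bags: B1 = {1, 6}  B2 = {5, 6}  B3 = {6, 7}  B4 = {0, 5}  B5 = {1, 3}  B6 = {1, 2}  B7 = {1, 4}
Tree: B1–B2, B1–B3, B2–B4, B1–B5, B5–B6, B1–B7

Each bag holds 2 vertices, so the decomposition has width 1, which upper-bounds the treewidth. Any graph with an edge has treewidth ≥ 1, and G has the edge 6–1. Therefore the treewidth is 1.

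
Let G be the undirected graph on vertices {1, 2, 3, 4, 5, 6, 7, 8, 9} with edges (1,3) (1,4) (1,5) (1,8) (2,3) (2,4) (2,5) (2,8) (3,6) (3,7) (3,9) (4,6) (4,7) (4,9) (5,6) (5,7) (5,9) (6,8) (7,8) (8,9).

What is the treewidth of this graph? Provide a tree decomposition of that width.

Each bag holds 5 vertices, so the decomposition has width 4, which upper-bounds the treewidth. For the lower bound: the 5 vertex sets {6,8}, {1,4}, {3,9}, {5}, {7} are disjoint, each induces a connected subgraph, and every pair is joined by at least one edge of G. Contracting each set to a single vertex therefore yields K_{5} as a minor, and since treewidth is minor-monotone, tw(G) ≥ tw(K_{5}) = 4. Therefore the treewidth is 4.

Treewidth 4.
Bags: B1 = {3, 4, 5, 6, 8}  B2 = {1, 3, 4, 5, 8}  B3 = {3, 4, 5, 8, 9}  B4 = {3, 4, 5, 7, 8}  B5 = {2, 3, 4, 5, 8}
Tree: B1–B2, B2–B3, B3–B4, B4–B5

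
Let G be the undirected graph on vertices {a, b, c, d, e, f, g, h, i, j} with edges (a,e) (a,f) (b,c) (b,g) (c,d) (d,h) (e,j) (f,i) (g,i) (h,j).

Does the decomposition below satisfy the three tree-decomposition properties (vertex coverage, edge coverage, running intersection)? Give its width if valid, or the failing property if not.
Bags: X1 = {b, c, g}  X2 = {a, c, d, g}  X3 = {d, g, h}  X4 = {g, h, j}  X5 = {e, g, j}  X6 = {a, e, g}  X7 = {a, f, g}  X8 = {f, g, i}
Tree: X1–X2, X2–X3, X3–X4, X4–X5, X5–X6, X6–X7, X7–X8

No — bags containing vertex a are not connected in the tree.

A tree decomposition must satisfy three properties: every vertex lies in some bag; for every edge, both endpoints lie together in some bag; and for every vertex, the bags containing it form a connected subtree. Here bags containing vertex a are not connected in the tree, so the decomposition is invalid.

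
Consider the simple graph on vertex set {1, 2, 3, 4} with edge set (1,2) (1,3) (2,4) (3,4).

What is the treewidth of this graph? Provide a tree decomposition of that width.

Treewidth 2.
One such decomposition:
Bags: B1 = {1, 2, 4}  B2 = {1, 3, 4}
Tree: B1–B2

Each bag holds 3 vertices, so the decomposition has width 2, which upper-bounds the treewidth. Since 4–2–1–3–4 is a cycle in G, G is not acyclic. Forests are exactly the graphs of treewidth ≤ 1, so tw(G) ≥ 2. The upper and lower bounds meet at 2, so that is the treewidth.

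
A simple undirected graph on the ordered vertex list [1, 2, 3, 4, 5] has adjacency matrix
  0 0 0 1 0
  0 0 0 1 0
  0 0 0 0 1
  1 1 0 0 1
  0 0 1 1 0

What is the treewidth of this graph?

1

A width-1 tree decomposition is:
Bags: B1 = {2, 4}  B2 = {1, 4}  B3 = {4, 5}  B4 = {3, 5}
Tree: B1–B2, B1–B3, B3–B4
Every bag has size at most 2, so the width is 2 − 1 = 1 and tw(G) ≤ 1. Since G has at least one edge (e.g. 2–4), it is not an edgeless graph, so tw(G) ≥ 1. Therefore the treewidth is 1.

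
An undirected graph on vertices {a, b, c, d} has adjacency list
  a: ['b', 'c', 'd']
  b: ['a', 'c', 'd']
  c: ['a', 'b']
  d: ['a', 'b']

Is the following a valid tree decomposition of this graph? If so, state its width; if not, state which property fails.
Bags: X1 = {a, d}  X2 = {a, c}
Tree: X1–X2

No — vertex b appears in no bag.

A tree decomposition must satisfy three properties: every vertex lies in some bag; for every edge, both endpoints lie together in some bag; and for every vertex, the bags containing it form a connected subtree. Here vertex b appears in no bag, so the decomposition is invalid.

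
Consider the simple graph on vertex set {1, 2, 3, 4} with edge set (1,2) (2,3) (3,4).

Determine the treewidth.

1

A width-1 tree decomposition is:
Bags: B1 = {2, 3}  B2 = {1, 2}  B3 = {3, 4}
Tree: B1–B2, B1–B3
The largest bag has 2 vertices, giving width 1; this decomposition certifies tw(G) ≤ 1. G has an edge, so its treewidth is at least 1. The upper and lower bounds meet at 1, so that is the treewidth.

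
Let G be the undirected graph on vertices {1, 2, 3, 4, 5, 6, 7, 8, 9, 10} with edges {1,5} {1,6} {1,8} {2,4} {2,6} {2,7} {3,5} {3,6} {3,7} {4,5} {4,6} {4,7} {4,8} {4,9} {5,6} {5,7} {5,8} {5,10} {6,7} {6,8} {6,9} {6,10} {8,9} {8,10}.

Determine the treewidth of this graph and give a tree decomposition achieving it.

Treewidth 3.
One optimal decomposition is:
Bags: B1 = {2, 4, 6, 7}  B2 = {4, 5, 6, 7}  B3 = {4, 5, 6, 8}  B4 = {4, 6, 8, 9}  B5 = {3, 5, 6, 7}  B6 = {1, 5, 6, 8}  B7 = {5, 6, 8, 10}
Tree: B1–B2, B2–B3, B3–B4, B2–B5, B3–B6, B6–B7

Every bag has size at most 4, so the width is 4 − 1 = 3 and tw(G) ≤ 3. For the lower bound, the 4 vertices {4, 6, 8, 9} are pairwise adjacent, and any tree decomposition puts a clique entirely inside one bag — forcing width ≥ 3. Hence tw(G) = 3 exactly.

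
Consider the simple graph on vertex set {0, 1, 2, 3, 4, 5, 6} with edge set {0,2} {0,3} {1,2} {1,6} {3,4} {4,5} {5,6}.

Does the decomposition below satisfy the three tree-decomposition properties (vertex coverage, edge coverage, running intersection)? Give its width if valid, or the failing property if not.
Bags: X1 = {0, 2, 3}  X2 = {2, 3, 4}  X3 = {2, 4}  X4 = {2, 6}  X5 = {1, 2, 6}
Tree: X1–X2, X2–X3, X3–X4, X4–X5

A tree decomposition must satisfy three properties: every vertex lies in some bag; for every edge, both endpoints lie together in some bag; and for every vertex, the bags containing it form a connected subtree. Here vertex 5 appears in no bag, so the decomposition is invalid.

No — vertex 5 appears in no bag.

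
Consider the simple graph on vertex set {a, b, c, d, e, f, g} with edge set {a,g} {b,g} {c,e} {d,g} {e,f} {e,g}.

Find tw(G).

A width-1 tree decomposition is:
Bags: B1 = {b, g}  B2 = {e, g}  B3 = {d, g}  B4 = {c, e}  B5 = {e, f}  B6 = {a, g}
Tree: B1–B2, B1–B3, B2–B4, B2–B5, B3–B6
Every bag has size at most 2, so the width is 2 − 1 = 1 and tw(G) ≤ 1. Any graph with an edge has treewidth ≥ 1, and G has the edge b–g. The upper and lower bounds meet at 1, so that is the treewidth.

1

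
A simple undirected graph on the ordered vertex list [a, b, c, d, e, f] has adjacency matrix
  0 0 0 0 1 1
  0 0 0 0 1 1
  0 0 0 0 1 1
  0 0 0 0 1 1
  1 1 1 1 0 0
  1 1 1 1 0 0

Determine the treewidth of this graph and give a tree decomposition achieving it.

Treewidth 2.
Bags: B1 = {a, e, f}  B2 = {d, e, f}  B3 = {b, e, f}  B4 = {c, e, f}
Tree: B1–B2, B2–B3, B3–B4

Every bag has size at most 3, so the width is 3 − 1 = 2 and tw(G) ≤ 2. Since e–a–f–d–e is a cycle in G, G is not acyclic. Forests are exactly the graphs of treewidth ≤ 1, so tw(G) ≥ 2. Combining the bounds, tw(G) = 2.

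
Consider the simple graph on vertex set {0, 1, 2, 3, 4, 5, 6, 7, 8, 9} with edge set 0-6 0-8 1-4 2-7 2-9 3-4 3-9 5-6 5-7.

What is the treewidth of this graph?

A width-1 tree decomposition is:
Bags: B1 = {0, 8}  B2 = {0, 6}  B3 = {5, 6}  B4 = {5, 7}  B5 = {2, 7}  B6 = {2, 9}  B7 = {3, 9}  B8 = {3, 4}  B9 = {1, 4}
Tree: B1–B2, B2–B3, B3–B4, B4–B5, B5–B6, B6–B7, B7–B8, B8–B9
Each bag holds 2 vertices, so the decomposition has width 1, which upper-bounds the treewidth. Since G has at least one edge (e.g. 8–0), it is not an edgeless graph, so tw(G) ≥ 1. Therefore the treewidth is 1.

1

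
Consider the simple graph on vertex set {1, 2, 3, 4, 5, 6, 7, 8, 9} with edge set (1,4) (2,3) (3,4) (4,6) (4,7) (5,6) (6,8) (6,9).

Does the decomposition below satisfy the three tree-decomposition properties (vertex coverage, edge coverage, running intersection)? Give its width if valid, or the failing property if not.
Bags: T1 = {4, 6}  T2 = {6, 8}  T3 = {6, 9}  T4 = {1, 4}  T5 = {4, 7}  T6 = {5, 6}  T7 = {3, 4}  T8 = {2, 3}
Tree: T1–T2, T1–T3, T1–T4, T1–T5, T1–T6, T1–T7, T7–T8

Yes; width 1.

Vertex coverage: the bags together contain {1, 2, 3, 4, 5, 6, 7, 8, 9}, the full vertex set. Edge coverage: each edge of G has both endpoints in at least one bag. Running intersection: for every vertex, the bags containing it form a connected subtree. All three properties hold, so this is a valid tree decomposition of width max|bag| − 1 = 1, and hence tw(G) ≤ 1.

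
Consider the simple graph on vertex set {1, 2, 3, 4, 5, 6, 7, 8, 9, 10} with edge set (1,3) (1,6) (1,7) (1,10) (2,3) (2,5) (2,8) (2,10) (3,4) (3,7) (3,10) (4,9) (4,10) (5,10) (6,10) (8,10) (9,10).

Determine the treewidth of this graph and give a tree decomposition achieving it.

The largest bag has 3 vertices, giving width 2; this decomposition certifies tw(G) ≤ 2. Conversely, {1, 3, 10} is a clique of size 3, and the vertices of any clique must share a bag in every tree decomposition; so some bag has ≥ 3 vertices and tw(G) ≥ 2. Therefore the treewidth is 2.

Treewidth 2.
One optimal decomposition is:
Bags: B1 = {2, 3, 10}  B2 = {1, 3, 10}  B3 = {2, 8, 10}  B4 = {1, 6, 10}  B5 = {1, 3, 7}  B6 = {3, 4, 10}  B7 = {4, 9, 10}  B8 = {2, 5, 10}
Tree: B1–B2, B1–B3, B2–B4, B2–B5, B1–B6, B6–B7, B1–B8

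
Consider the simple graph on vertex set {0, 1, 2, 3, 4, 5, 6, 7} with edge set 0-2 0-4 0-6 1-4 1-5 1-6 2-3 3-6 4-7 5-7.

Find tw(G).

2

A width-2 tree decomposition is:
Bags: B1 = {4, 5, 7}  B2 = {1, 4, 5}  B3 = {0, 1, 4}  B4 = {0, 1, 6}  B5 = {0, 2, 6}  B6 = {2, 3, 6}
Tree: B1–B2, B2–B3, B3–B4, B4–B5, B5–B6
Each bag holds 3 vertices, so the decomposition has width 2, which upper-bounds the treewidth. Since 7–5–1–4–7 is a cycle in G, G is not acyclic. Forests are exactly the graphs of treewidth ≤ 1, so tw(G) ≥ 2. Hence tw(G) = 2 exactly.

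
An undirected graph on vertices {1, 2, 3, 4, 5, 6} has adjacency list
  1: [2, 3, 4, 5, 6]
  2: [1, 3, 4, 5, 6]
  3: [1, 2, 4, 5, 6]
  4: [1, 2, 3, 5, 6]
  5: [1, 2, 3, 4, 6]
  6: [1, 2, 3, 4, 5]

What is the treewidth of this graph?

A width-5 tree decomposition is:
Bags: B1 = {1, 2, 3, 4, 5, 6}
Tree: (single bag)
A single bag containing all 6 vertices is trivially a valid decomposition of width 5. For the lower bound, the 6 vertices {1, 2, 3, 4, 5, 6} are pairwise adjacent, and any tree decomposition puts a clique entirely inside one bag — forcing width ≥ 5. Combining the bounds, tw(G) = 5.

5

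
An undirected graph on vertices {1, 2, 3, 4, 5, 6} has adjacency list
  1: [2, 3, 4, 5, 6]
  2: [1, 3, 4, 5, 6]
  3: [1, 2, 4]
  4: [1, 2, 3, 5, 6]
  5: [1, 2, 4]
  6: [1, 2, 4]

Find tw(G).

A width-3 tree decomposition is:
Bags: B1 = {1, 2, 3, 4}  B2 = {1, 2, 4, 6}  B3 = {1, 2, 4, 5}
Tree: B1–B2, B1–B3
The largest bag has 4 vertices, giving width 3; this decomposition certifies tw(G) ≤ 3. On the other hand G contains the 4-clique {1, 2, 3, 4}. A clique must lie in a single bag of any decomposition, so no decomposition can have width below 3. The upper and lower bounds meet at 3, so that is the treewidth.

3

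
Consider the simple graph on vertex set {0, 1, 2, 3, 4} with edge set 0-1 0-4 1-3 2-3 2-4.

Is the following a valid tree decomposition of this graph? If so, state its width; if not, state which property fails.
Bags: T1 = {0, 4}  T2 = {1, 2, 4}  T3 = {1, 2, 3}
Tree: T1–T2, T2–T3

No — edge (1,0) lies in no bag.

A tree decomposition must satisfy three properties: every vertex lies in some bag; for every edge, both endpoints lie together in some bag; and for every vertex, the bags containing it form a connected subtree. Here edge (1,0) lies in no bag, so the decomposition is invalid.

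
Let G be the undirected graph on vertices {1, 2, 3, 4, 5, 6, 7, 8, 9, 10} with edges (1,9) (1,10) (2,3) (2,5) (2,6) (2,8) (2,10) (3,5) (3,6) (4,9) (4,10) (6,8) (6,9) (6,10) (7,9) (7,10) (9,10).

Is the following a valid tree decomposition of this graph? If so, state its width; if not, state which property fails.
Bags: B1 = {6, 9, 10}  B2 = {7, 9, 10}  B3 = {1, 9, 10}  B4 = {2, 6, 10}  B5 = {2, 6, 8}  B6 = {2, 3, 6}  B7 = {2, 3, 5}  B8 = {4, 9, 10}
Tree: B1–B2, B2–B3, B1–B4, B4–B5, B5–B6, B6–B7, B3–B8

Yes; width 2.

Checking the three conditions: (i) the bags cover all of {1, 2, 3, 4, 5, 6, 7, 8, 9, 10}; (ii) for each edge, some bag contains both endpoints; (iii) the bags containing any fixed vertex form a subtree. All hold, so the decomposition is valid with width 3 − 1 = 2.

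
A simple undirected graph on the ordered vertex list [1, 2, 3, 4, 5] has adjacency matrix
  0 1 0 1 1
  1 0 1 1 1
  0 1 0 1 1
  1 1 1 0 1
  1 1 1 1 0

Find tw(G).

3

A width-3 tree decomposition is:
Bags: B1 = {1, 2, 4, 5}  B2 = {2, 3, 4, 5}
Tree: B1–B2
The largest bag has 4 vertices, giving width 3; this decomposition certifies tw(G) ≤ 3. Conversely, {1, 2, 4, 5} is a clique of size 4, and the vertices of any clique must share a bag in every tree decomposition; so some bag has ≥ 4 vertices and tw(G) ≥ 3. Combining the bounds, tw(G) = 3.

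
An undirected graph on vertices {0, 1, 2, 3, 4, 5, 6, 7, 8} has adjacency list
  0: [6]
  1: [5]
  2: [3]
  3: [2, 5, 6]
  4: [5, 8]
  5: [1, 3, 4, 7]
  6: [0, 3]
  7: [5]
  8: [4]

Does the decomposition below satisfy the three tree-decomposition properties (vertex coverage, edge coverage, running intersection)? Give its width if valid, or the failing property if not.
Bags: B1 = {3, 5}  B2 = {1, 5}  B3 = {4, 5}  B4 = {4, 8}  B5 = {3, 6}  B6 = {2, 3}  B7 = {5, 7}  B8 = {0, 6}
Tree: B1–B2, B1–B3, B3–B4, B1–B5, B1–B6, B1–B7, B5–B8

Yes; width 1.

Every vertex of G appears in some bag (union = {0, 1, 2, 3, 4, 5, 6, 7, 8}); every edge is covered by a bag; and for each vertex v the set of bags containing v is connected in the bag tree. The decomposition is therefore valid. The largest bag has 2 vertices, so the width is 1.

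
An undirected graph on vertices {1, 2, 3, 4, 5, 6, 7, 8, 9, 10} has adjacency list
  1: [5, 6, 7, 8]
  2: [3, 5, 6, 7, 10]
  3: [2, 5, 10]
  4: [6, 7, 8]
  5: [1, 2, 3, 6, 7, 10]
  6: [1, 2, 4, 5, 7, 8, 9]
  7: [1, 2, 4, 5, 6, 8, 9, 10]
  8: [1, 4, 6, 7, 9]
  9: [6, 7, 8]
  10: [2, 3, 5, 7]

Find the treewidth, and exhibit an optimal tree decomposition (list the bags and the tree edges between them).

Each bag holds 4 vertices, so the decomposition has width 3, which upper-bounds the treewidth. Conversely, {2, 3, 5, 10} is a clique of size 4, and the vertices of any clique must share a bag in every tree decomposition; so some bag has ≥ 4 vertices and tw(G) ≥ 3. The upper and lower bounds meet at 3, so that is the treewidth.

Treewidth 3.
One such decomposition:
Bags: B1 = {1, 6, 7, 8}  B2 = {6, 7, 8, 9}  B3 = {1, 5, 6, 7}  B4 = {2, 5, 6, 7}  B5 = {2, 5, 7, 10}  B6 = {2, 3, 5, 10}  B7 = {4, 6, 7, 8}
Tree: B1–B2, B1–B3, B3–B4, B4–B5, B5–B6, B1–B7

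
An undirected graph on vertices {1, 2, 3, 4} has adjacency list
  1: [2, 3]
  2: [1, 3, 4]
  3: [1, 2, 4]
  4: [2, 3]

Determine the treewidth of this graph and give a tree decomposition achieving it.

The largest bag has 3 vertices, giving width 2; this decomposition certifies tw(G) ≤ 2. For the lower bound, the 3 vertices {1, 2, 3} are pairwise adjacent, and any tree decomposition puts a clique entirely inside one bag — forcing width ≥ 2. Hence tw(G) = 2 exactly.

Treewidth 2.
One such decomposition:
Bags: B1 = {2, 3, 4}  B2 = {1, 2, 3}
Tree: B1–B2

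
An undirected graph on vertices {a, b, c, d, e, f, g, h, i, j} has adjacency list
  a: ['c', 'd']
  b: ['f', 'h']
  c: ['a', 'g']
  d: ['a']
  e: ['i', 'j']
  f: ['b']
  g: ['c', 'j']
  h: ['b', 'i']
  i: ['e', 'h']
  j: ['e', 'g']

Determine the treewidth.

1

A width-1 tree decomposition is:
Bags: B1 = {a, d}  B2 = {a, c}  B3 = {c, g}  B4 = {g, j}  B5 = {e, j}  B6 = {e, i}  B7 = {h, i}  B8 = {b, h}  B9 = {b, f}
Tree: B1–B2, B2–B3, B3–B4, B4–B5, B5–B6, B6–B7, B7–B8, B8–B9
The largest bag has 2 vertices, giving width 1; this decomposition certifies tw(G) ≤ 1. Since G has at least one edge (e.g. d–a), it is not an edgeless graph, so tw(G) ≥ 1. Therefore the treewidth is 1.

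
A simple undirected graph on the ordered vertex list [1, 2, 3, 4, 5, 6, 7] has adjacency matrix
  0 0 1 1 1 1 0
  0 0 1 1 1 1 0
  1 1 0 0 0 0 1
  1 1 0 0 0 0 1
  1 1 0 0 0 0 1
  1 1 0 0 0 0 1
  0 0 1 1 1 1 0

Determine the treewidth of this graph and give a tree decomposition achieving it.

The largest bag has 4 vertices, giving width 3; this decomposition certifies tw(G) ≤ 3. For the lower bound: the 4 vertex sets {3,7}, {2,6}, {1}, {5} are disjoint, each induces a connected subgraph, and every pair is joined by at least one edge of G. Contracting each set to a single vertex therefore yields K_{4} as a minor, and since treewidth is minor-monotone, tw(G) ≥ tw(K_{4}) = 3. Therefore the treewidth is 3.

Treewidth 3.
One such decomposition:
Bags: B1 = {1, 2, 3, 7}  B2 = {1, 2, 6, 7}  B3 = {1, 2, 5, 7}  B4 = {1, 2, 4, 7}
Tree: B1–B2, B2–B3, B3–B4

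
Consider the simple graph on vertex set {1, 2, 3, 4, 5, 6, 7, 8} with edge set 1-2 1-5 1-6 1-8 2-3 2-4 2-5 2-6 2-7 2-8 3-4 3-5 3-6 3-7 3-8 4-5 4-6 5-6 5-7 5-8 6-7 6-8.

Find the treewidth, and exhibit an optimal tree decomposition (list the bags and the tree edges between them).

Every bag has size at most 5, so the width is 5 − 1 = 4 and tw(G) ≤ 4. Conversely, {1, 2, 5, 6, 8} is a clique of size 5, and the vertices of any clique must share a bag in every tree decomposition; so some bag has ≥ 5 vertices and tw(G) ≥ 4. Combining the bounds, tw(G) = 4.

Treewidth 4.
One optimal decomposition is:
Bags: B1 = {2, 3, 5, 6, 8}  B2 = {1, 2, 5, 6, 8}  B3 = {2, 3, 4, 5, 6}  B4 = {2, 3, 5, 6, 7}
Tree: B1–B2, B1–B3, B1–B4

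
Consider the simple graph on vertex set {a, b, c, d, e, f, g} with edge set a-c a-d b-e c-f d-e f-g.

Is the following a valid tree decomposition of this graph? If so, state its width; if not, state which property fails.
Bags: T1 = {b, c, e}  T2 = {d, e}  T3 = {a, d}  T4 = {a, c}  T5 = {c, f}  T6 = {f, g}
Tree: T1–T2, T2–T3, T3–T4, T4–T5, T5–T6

No — bags containing vertex c are not connected in the tree.

A tree decomposition must satisfy three properties: every vertex lies in some bag; for every edge, both endpoints lie together in some bag; and for every vertex, the bags containing it form a connected subtree. Here bags containing vertex c are not connected in the tree, so the decomposition is invalid.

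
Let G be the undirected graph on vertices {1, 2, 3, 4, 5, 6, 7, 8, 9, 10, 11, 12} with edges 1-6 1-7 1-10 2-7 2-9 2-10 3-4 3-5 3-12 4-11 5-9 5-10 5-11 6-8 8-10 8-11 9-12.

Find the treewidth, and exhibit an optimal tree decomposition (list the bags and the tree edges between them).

Treewidth 3.
One such decomposition:
Bags: B1 = {1, 6, 7, 8}  B2 = {1, 7, 8, 10}  B3 = {2, 7, 8, 10}  B4 = {2, 8, 10, 11}  B5 = {2, 5, 10, 11}  B6 = {2, 5, 9, 11}  B7 = {4, 5, 9, 11}  B8 = {3, 4, 5, 9}  B9 = {3, 4, 9, 12}
Tree: B1–B2, B2–B3, B3–B4, B4–B5, B5–B6, B6–B7, B7–B8, B8–B9

The largest bag has 4 vertices, giving width 3; this decomposition certifies tw(G) ≤ 3. For the lower bound: the 4 vertex sets {1,6,7}, {8}, {10}, {2,5,9,11} are disjoint, each induces a connected subgraph, and every pair is joined by at least one edge of G. Contracting each set to a single vertex therefore yields K_{4} as a minor, and since treewidth is minor-monotone, tw(G) ≥ tw(K_{4}) = 3. Combining the bounds, tw(G) = 3.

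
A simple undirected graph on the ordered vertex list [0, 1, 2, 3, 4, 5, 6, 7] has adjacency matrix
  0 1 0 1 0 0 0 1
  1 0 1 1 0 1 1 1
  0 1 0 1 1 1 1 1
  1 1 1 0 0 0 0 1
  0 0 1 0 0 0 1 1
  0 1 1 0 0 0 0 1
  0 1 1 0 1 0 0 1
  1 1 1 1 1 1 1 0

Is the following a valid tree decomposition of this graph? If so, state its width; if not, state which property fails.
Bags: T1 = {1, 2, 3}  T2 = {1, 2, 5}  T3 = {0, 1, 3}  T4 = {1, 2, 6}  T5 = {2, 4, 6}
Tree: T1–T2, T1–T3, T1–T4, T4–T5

No — vertex 7 appears in no bag.

A tree decomposition must satisfy three properties: every vertex lies in some bag; for every edge, both endpoints lie together in some bag; and for every vertex, the bags containing it form a connected subtree. Here vertex 7 appears in no bag, so the decomposition is invalid.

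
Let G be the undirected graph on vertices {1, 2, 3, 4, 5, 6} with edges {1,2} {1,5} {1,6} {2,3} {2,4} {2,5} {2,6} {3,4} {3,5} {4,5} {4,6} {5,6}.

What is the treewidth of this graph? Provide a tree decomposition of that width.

Treewidth 3.
Bags: B1 = {2, 4, 5, 6}  B2 = {2, 3, 4, 5}  B3 = {1, 2, 5, 6}
Tree: B1–B2, B1–B3

The largest bag has 4 vertices, giving width 3; this decomposition certifies tw(G) ≤ 3. On the other hand G contains the 4-clique {1, 2, 5, 6}. A clique must lie in a single bag of any decomposition, so no decomposition can have width below 3. Combining the bounds, tw(G) = 3.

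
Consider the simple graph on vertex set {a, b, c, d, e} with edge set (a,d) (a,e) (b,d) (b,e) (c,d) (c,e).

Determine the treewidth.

2

A width-2 tree decomposition is:
Bags: B1 = {a, d, e}  B2 = {b, d, e}  B3 = {c, d, e}
Tree: B1–B2, B2–B3
Every bag has size at most 3, so the width is 3 − 1 = 2 and tw(G) ≤ 2. The edges a–e–b–d–a form a cycle, so G is not a tree and its treewidth is at least 2. Combining the bounds, tw(G) = 2.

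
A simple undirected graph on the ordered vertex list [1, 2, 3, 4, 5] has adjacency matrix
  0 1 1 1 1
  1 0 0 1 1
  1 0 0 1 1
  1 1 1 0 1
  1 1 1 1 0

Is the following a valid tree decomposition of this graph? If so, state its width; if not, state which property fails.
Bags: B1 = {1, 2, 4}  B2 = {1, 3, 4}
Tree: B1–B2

No — vertex 5 appears in no bag.

A tree decomposition must satisfy three properties: every vertex lies in some bag; for every edge, both endpoints lie together in some bag; and for every vertex, the bags containing it form a connected subtree. Here vertex 5 appears in no bag, so the decomposition is invalid.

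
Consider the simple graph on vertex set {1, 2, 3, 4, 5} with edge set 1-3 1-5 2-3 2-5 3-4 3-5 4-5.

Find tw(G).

2

A width-2 tree decomposition is:
Bags: B1 = {3, 4, 5}  B2 = {1, 3, 5}  B3 = {2, 3, 5}
Tree: B1–B2, B2–B3
The largest bag has 3 vertices, giving width 2; this decomposition certifies tw(G) ≤ 2. On the other hand G contains the 3-clique {1, 3, 5}. A clique must lie in a single bag of any decomposition, so no decomposition can have width below 2. Therefore the treewidth is 2.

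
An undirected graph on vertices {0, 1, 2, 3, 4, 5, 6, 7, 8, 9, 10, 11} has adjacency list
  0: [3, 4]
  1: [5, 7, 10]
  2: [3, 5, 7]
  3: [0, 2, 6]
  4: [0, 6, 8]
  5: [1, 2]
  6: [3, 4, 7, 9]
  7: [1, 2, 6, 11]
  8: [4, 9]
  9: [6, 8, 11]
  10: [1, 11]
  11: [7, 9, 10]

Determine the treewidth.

A width-3 tree decomposition is:
Bags: B1 = {0, 4, 8, 9}  B2 = {0, 4, 6, 9}  B3 = {0, 3, 6, 9}  B4 = {3, 6, 9, 11}  B5 = {3, 6, 7, 11}  B6 = {2, 3, 7, 11}  B7 = {2, 7, 10, 11}  B8 = {1, 2, 7, 10}  B9 = {1, 2, 5, 10}
Tree: B1–B2, B2–B3, B3–B4, B4–B5, B5–B6, B6–B7, B7–B8, B8–B9
Every bag has size at most 4, so the width is 4 − 1 = 3 and tw(G) ≤ 3. For the lower bound: the 4 vertex sets {0,4,8}, {9}, {6}, {2,3,7,11} are disjoint, each induces a connected subgraph, and every pair is joined by at least one edge of G. Contracting each set to a single vertex therefore yields K_{4} as a minor, and since treewidth is minor-monotone, tw(G) ≥ tw(K_{4}) = 3. The upper and lower bounds meet at 3, so that is the treewidth.

3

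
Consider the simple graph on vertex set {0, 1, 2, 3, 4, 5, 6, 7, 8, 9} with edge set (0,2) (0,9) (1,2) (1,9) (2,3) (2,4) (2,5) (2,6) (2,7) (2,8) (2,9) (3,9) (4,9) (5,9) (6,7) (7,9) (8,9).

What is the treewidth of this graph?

2

A width-2 tree decomposition is:
Bags: B1 = {0, 2, 9}  B2 = {2, 7, 9}  B3 = {1, 2, 9}  B4 = {2, 6, 7}  B5 = {2, 3, 9}  B6 = {2, 4, 9}  B7 = {2, 5, 9}  B8 = {2, 8, 9}
Tree: B1–B2, B1–B3, B2–B4, B3–B5, B1–B6, B2–B7, B5–B8
The largest bag has 3 vertices, giving width 2; this decomposition certifies tw(G) ≤ 2. On the other hand G contains the 3-clique {0, 2, 9}. A clique must lie in a single bag of any decomposition, so no decomposition can have width below 2. Therefore the treewidth is 2.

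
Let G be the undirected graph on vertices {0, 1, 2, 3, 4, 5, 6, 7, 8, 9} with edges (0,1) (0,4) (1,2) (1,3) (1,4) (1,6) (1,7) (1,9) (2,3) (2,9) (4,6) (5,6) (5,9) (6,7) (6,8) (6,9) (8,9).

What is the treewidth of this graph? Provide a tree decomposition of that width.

Treewidth 2.
One such decomposition:
Bags: B1 = {1, 4, 6}  B2 = {1, 6, 7}  B3 = {1, 6, 9}  B4 = {1, 2, 9}  B5 = {6, 8, 9}  B6 = {5, 6, 9}  B7 = {0, 1, 4}  B8 = {1, 2, 3}
Tree: B1–B2, B2–B3, B3–B4, B3–B5, B3–B6, B1–B7, B4–B8

Every bag has size at most 3, so the width is 3 − 1 = 2 and tw(G) ≤ 2. Conversely, {6, 8, 9} is a clique of size 3, and the vertices of any clique must share a bag in every tree decomposition; so some bag has ≥ 3 vertices and tw(G) ≥ 2. Therefore the treewidth is 2.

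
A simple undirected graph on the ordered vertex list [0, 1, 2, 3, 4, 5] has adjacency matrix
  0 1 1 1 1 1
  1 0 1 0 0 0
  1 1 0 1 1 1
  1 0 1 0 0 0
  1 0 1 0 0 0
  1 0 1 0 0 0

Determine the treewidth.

A width-2 tree decomposition is:
Bags: B1 = {0, 2, 3}  B2 = {0, 1, 2}  B3 = {0, 2, 5}  B4 = {0, 2, 4}
Tree: B1–B2, B2–B3, B1–B4
Each bag holds 3 vertices, so the decomposition has width 2, which upper-bounds the treewidth. On the other hand G contains the 3-clique {0, 1, 2}. A clique must lie in a single bag of any decomposition, so no decomposition can have width below 2. Hence tw(G) = 2 exactly.

2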